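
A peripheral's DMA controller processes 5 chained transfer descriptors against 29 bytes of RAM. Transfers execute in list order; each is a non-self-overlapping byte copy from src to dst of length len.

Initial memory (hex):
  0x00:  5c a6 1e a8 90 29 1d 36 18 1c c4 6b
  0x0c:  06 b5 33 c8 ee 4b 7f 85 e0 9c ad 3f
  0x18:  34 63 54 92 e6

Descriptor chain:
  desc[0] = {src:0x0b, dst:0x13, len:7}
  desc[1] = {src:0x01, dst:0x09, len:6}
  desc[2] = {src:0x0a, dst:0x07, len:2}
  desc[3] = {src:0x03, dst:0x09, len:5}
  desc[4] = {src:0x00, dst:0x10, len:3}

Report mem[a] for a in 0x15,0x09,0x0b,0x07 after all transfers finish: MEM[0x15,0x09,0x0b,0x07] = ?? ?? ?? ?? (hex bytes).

[0] 0x0b->0x13 len=7 : 6b 06 b5 33 c8 ee 4b
[1] 0x01->0x09 len=6 : a6 1e a8 90 29 1d
[2] 0x0a->0x07 len=2 : 1e a8
[3] 0x03->0x09 len=5 : a8 90 29 1d 1e
[4] 0x00->0x10 len=3 : 5c a6 1e
query mem[0x15]=0xb5, mem[0x09]=0xa8, mem[0x0b]=0x29, mem[0x07]=0x1e

MEM[0x15,0x09,0x0b,0x07] = b5 a8 29 1e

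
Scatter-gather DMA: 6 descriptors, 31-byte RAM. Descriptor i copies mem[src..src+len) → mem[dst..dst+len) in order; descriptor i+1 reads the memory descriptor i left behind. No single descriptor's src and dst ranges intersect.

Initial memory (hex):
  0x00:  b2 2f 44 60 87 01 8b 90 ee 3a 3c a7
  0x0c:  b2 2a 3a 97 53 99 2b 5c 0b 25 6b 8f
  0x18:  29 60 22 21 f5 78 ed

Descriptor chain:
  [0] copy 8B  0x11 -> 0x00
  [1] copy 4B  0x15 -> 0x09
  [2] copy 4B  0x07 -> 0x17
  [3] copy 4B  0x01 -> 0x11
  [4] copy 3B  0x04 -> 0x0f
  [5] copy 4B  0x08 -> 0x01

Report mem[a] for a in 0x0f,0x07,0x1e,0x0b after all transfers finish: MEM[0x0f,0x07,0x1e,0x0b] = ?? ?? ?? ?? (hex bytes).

D0: mem[0x00..0x07] <- [99 2b 5c 0b 25 6b 8f 29]
D1: mem[0x09..0x0c] <- [25 6b 8f 29]
D2: mem[0x17..0x1a] <- [29 ee 25 6b]
D3: mem[0x11..0x14] <- [2b 5c 0b 25]
D4: mem[0x0f..0x11] <- [25 6b 8f]
D5: mem[0x01..0x04] <- [ee 25 6b 8f]
query mem[0x0f]=0x25, mem[0x07]=0x29, mem[0x1e]=0xed, mem[0x0b]=0x8f

MEM[0x0f,0x07,0x1e,0x0b] = 25 29 ed 8f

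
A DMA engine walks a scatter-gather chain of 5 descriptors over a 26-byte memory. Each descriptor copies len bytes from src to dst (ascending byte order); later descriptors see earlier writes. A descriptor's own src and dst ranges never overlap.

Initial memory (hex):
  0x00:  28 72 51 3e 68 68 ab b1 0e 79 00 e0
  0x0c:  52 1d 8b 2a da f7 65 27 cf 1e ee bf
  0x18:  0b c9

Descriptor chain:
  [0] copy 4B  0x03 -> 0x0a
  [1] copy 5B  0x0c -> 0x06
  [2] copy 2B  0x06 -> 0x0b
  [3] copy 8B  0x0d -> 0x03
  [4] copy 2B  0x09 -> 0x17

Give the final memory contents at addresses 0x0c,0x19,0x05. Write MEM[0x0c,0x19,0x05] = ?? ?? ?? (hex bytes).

  after D0: wrote 4B at 0x0a = 3e6868ab
  after D1: wrote 5B at 0x06 = 68ab8b2ada
  after D2: wrote 2B at 0x0b = 68ab
  after D3: wrote 8B at 0x03 = ab8b2adaf76527cf
  after D4: wrote 2B at 0x17 = 27cf
query mem[0x0c]=0xab, mem[0x19]=0xc9, mem[0x05]=0x2a

MEM[0x0c,0x19,0x05] = ab c9 2a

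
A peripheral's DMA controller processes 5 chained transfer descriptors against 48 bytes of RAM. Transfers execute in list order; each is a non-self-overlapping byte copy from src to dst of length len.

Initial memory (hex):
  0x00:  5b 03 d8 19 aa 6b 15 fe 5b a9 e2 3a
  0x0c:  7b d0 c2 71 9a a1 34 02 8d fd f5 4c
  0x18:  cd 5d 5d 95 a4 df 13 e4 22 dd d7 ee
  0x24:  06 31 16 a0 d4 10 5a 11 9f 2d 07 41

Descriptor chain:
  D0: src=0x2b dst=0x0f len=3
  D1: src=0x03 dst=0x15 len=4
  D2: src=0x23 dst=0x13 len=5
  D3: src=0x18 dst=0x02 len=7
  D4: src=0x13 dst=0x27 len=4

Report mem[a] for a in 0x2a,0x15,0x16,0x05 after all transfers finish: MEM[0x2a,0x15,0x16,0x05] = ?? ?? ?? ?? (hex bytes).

MEM[0x2a,0x15,0x16,0x05] = 16 31 16 95

  after D0: wrote 3B at 0x0f = 119f2d
  after D1: wrote 4B at 0x15 = 19aa6b15
  after D2: wrote 5B at 0x13 = ee063116a0
  after D3: wrote 7B at 0x02 = 155d5d95a4df13
  after D4: wrote 4B at 0x27 = ee063116
query mem[0x2a]=0x16, mem[0x15]=0x31, mem[0x16]=0x16, mem[0x05]=0x95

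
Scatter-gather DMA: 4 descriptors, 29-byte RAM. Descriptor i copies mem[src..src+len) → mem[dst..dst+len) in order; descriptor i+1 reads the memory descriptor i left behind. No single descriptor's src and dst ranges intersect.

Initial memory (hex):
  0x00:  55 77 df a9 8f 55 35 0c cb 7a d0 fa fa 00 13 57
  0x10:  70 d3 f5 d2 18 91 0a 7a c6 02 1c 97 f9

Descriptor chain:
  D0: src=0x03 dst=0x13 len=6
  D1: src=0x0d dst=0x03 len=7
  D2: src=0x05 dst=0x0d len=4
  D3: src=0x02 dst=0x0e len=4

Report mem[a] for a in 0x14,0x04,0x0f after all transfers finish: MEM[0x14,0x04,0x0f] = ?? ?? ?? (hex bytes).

  after D0: wrote 6B at 0x13 = a98f55350ccb
  after D1: wrote 7B at 0x03 = 00135770d3f5a9
  after D2: wrote 4B at 0x0d = 5770d3f5
  after D3: wrote 4B at 0x0e = df001357
query mem[0x14]=0x8f, mem[0x04]=0x13, mem[0x0f]=0x00

MEM[0x14,0x04,0x0f] = 8f 13 00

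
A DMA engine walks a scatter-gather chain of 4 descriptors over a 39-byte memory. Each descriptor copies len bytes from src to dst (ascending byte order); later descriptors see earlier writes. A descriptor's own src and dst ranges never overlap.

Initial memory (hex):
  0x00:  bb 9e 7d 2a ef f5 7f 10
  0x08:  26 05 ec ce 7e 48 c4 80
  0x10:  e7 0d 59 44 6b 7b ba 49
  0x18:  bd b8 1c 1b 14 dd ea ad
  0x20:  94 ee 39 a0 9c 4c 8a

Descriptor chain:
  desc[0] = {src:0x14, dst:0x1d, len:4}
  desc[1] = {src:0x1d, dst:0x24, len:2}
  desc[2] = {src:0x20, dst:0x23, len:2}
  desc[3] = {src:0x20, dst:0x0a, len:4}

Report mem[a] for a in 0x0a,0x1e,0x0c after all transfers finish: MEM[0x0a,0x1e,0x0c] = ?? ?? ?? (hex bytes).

MEM[0x0a,0x1e,0x0c] = 49 7b 39

  after D0: wrote 4B at 0x1d = 6b7bba49
  after D1: wrote 2B at 0x24 = 6b7b
  after D2: wrote 2B at 0x23 = 49ee
  after D3: wrote 4B at 0x0a = 49ee3949
query mem[0x0a]=0x49, mem[0x1e]=0x7b, mem[0x0c]=0x39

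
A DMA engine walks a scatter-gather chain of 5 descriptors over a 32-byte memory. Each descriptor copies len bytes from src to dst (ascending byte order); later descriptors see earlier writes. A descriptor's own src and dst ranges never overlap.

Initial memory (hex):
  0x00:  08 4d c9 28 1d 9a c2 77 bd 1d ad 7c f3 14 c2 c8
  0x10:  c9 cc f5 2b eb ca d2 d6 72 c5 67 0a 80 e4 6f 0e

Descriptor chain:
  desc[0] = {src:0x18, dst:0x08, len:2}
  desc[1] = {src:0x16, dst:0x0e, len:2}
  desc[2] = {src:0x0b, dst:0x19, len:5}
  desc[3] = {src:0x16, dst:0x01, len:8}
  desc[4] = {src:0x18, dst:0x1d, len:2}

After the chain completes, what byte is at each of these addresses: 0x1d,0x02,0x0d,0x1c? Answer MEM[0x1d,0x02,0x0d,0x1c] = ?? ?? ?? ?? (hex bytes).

MEM[0x1d,0x02,0x0d,0x1c] = 72 d6 14 d2

  after D0: wrote 2B at 0x08 = 72c5
  after D1: wrote 2B at 0x0e = d2d6
  after D2: wrote 5B at 0x19 = 7cf314d2d6
  after D3: wrote 8B at 0x01 = d2d6727cf314d2d6
  after D4: wrote 2B at 0x1d = 727c
query mem[0x1d]=0x72, mem[0x02]=0xd6, mem[0x0d]=0x14, mem[0x1c]=0xd2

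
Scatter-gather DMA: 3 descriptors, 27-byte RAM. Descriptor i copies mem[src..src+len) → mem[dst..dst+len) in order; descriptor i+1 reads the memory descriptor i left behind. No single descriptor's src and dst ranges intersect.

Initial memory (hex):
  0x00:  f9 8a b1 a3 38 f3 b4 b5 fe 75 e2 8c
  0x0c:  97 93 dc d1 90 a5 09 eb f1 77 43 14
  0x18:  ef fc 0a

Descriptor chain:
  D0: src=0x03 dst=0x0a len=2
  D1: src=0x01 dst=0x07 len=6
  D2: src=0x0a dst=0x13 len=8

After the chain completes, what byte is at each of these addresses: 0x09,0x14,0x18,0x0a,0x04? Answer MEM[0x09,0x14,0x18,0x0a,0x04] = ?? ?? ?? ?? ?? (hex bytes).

[0] 0x03->0x0a len=2 : a3 38
[1] 0x01->0x07 len=6 : 8a b1 a3 38 f3 b4
[2] 0x0a->0x13 len=8 : 38 f3 b4 93 dc d1 90 a5
query mem[0x09]=0xa3, mem[0x14]=0xf3, mem[0x18]=0xd1, mem[0x0a]=0x38, mem[0x04]=0x38

MEM[0x09,0x14,0x18,0x0a,0x04] = a3 f3 d1 38 38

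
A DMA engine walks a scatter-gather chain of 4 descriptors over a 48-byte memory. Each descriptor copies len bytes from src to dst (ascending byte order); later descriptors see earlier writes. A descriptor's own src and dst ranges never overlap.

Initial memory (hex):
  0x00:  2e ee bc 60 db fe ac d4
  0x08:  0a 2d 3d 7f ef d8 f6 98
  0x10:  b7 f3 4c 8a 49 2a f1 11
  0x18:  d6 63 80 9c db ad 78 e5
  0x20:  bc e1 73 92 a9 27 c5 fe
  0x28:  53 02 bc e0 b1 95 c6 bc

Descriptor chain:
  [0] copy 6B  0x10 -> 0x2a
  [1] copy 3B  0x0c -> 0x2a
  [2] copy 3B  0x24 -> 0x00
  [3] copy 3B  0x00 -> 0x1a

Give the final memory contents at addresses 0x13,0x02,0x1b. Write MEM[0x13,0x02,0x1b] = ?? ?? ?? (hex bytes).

D0: mem[0x2a..0x2f] <- [b7 f3 4c 8a 49 2a]
D1: mem[0x2a..0x2c] <- [ef d8 f6]
D2: mem[0x00..0x02] <- [a9 27 c5]
D3: mem[0x1a..0x1c] <- [a9 27 c5]
query mem[0x13]=0x8a, mem[0x02]=0xc5, mem[0x1b]=0x27

MEM[0x13,0x02,0x1b] = 8a c5 27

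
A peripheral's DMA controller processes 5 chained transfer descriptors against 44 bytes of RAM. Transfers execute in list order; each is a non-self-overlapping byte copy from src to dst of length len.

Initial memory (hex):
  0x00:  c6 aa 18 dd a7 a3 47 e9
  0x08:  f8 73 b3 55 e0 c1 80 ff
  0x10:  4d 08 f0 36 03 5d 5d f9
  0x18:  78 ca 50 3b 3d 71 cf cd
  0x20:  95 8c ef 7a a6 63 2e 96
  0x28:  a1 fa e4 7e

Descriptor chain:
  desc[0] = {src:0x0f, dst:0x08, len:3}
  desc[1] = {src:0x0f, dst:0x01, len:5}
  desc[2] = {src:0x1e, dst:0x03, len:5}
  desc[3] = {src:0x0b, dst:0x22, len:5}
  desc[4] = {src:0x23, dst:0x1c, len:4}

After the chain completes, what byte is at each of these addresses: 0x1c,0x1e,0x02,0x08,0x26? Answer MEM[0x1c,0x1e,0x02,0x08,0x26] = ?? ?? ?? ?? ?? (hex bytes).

[0] 0x0f->0x08 len=3 : ff 4d 08
[1] 0x0f->0x01 len=5 : ff 4d 08 f0 36
[2] 0x1e->0x03 len=5 : cf cd 95 8c ef
[3] 0x0b->0x22 len=5 : 55 e0 c1 80 ff
[4] 0x23->0x1c len=4 : e0 c1 80 ff
query mem[0x1c]=0xe0, mem[0x1e]=0x80, mem[0x02]=0x4d, mem[0x08]=0xff, mem[0x26]=0xff

MEM[0x1c,0x1e,0x02,0x08,0x26] = e0 80 4d ff ff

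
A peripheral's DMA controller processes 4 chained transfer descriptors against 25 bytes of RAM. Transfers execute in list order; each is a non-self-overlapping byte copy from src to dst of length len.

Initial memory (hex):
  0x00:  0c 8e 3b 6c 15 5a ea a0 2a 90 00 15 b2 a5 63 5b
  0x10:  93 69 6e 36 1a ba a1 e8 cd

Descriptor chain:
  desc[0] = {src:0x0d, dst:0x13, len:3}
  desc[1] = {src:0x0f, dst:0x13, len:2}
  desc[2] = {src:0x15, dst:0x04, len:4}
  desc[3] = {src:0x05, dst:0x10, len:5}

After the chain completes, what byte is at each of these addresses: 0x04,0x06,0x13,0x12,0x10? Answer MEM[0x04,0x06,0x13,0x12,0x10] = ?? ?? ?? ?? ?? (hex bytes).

MEM[0x04,0x06,0x13,0x12,0x10] = 5b e8 2a cd a1

  after D0: wrote 3B at 0x13 = a5635b
  after D1: wrote 2B at 0x13 = 5b93
  after D2: wrote 4B at 0x04 = 5ba1e8cd
  after D3: wrote 5B at 0x10 = a1e8cd2a90
query mem[0x04]=0x5b, mem[0x06]=0xe8, mem[0x13]=0x2a, mem[0x12]=0xcd, mem[0x10]=0xa1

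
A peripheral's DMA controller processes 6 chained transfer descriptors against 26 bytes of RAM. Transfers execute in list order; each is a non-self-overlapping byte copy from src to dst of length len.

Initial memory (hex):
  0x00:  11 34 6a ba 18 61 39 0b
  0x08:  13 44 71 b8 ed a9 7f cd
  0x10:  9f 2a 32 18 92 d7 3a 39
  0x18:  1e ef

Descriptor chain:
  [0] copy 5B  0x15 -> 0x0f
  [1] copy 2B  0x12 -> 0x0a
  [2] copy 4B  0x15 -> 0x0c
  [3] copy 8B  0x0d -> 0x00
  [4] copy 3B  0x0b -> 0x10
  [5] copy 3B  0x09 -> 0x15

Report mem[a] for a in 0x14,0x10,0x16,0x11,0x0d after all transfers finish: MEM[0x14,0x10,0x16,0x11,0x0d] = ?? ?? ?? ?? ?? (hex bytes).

MEM[0x14,0x10,0x16,0x11,0x0d] = 92 ef 1e d7 3a

D0: mem[0x0f..0x13] <- [d7 3a 39 1e ef]
D1: mem[0x0a..0x0b] <- [1e ef]
D2: mem[0x0c..0x0f] <- [d7 3a 39 1e]
D3: mem[0x00..0x07] <- [3a 39 1e 3a 39 1e ef 92]
D4: mem[0x10..0x12] <- [ef d7 3a]
D5: mem[0x15..0x17] <- [44 1e ef]
query mem[0x14]=0x92, mem[0x10]=0xef, mem[0x16]=0x1e, mem[0x11]=0xd7, mem[0x0d]=0x3a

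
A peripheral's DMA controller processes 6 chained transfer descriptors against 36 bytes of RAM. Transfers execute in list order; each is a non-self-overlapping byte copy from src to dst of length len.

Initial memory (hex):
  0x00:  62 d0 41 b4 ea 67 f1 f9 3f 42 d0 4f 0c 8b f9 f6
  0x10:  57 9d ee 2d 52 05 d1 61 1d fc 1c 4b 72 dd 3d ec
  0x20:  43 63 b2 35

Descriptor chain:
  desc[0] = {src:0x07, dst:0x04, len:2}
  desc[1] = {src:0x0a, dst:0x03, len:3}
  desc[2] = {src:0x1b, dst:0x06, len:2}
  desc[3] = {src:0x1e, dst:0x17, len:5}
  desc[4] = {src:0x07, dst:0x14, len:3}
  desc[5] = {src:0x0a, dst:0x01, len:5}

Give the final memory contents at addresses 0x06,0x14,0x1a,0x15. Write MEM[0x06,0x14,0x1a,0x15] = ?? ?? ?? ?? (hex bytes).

MEM[0x06,0x14,0x1a,0x15] = 4b 72 63 3f

D0: mem[0x04..0x05] <- [f9 3f]
D1: mem[0x03..0x05] <- [d0 4f 0c]
D2: mem[0x06..0x07] <- [4b 72]
D3: mem[0x17..0x1b] <- [3d ec 43 63 b2]
D4: mem[0x14..0x16] <- [72 3f 42]
D5: mem[0x01..0x05] <- [d0 4f 0c 8b f9]
query mem[0x06]=0x4b, mem[0x14]=0x72, mem[0x1a]=0x63, mem[0x15]=0x3f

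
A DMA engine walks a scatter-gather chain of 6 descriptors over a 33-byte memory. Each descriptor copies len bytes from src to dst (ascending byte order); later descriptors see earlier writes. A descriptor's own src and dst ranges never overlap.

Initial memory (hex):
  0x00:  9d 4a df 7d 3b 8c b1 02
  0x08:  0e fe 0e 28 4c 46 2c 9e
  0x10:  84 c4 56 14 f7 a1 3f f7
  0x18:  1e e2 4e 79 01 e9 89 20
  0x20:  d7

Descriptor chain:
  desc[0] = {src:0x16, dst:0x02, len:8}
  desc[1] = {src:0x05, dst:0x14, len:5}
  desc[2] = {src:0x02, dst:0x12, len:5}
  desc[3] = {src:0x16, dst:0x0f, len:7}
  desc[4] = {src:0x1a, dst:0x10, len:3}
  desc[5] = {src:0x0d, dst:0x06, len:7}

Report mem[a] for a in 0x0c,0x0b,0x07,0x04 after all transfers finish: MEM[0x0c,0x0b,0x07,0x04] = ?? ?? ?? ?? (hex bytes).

MEM[0x0c,0x0b,0x07,0x04] = 4e 01 2c 1e

  after D0: wrote 8B at 0x02 = 3ff71ee24e7901e9
  after D1: wrote 5B at 0x14 = e24e7901e9
  after D2: wrote 5B at 0x12 = 3ff71ee24e
  after D3: wrote 7B at 0x0f = 4e01e9e24e7901
  after D4: wrote 3B at 0x10 = 4e7901
  after D5: wrote 7B at 0x06 = 462c4e4e79014e
query mem[0x0c]=0x4e, mem[0x0b]=0x01, mem[0x07]=0x2c, mem[0x04]=0x1e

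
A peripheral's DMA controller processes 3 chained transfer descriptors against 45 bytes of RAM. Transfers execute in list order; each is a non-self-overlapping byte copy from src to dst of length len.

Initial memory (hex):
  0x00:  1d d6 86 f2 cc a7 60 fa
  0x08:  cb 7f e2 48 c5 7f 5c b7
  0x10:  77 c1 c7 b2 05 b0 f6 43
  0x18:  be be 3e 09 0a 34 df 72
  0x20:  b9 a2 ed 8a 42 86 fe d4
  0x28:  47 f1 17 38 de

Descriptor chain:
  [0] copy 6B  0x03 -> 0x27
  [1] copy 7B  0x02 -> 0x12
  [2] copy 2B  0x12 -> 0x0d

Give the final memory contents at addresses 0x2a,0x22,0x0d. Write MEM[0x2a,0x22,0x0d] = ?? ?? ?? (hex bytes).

  after D0: wrote 6B at 0x27 = f2cca760facb
  after D1: wrote 7B at 0x12 = 86f2cca760facb
  after D2: wrote 2B at 0x0d = 86f2
query mem[0x2a]=0x60, mem[0x22]=0xed, mem[0x0d]=0x86

MEM[0x2a,0x22,0x0d] = 60 ed 86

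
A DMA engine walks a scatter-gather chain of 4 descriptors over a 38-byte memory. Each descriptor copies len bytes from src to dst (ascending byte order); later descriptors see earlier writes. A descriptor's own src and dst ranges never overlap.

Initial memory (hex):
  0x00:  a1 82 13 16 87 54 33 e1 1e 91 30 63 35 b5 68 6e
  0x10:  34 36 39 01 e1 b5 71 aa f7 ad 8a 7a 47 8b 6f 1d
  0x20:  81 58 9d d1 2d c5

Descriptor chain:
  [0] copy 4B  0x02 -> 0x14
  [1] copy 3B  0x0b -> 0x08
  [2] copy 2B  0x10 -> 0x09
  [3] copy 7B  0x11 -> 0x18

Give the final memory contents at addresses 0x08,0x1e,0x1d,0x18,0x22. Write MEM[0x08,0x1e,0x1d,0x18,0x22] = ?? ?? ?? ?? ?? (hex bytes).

#0 dst[0x14+4] := {0x13,0x16,0x87,0x54}
#1 dst[0x08+3] := {0x63,0x35,0xb5}
#2 dst[0x09+2] := {0x34,0x36}
#3 dst[0x18+7] := {0x36,0x39,0x01,0x13,0x16,0x87,0x54}
query mem[0x08]=0x63, mem[0x1e]=0x54, mem[0x1d]=0x87, mem[0x18]=0x36, mem[0x22]=0x9d

MEM[0x08,0x1e,0x1d,0x18,0x22] = 63 54 87 36 9d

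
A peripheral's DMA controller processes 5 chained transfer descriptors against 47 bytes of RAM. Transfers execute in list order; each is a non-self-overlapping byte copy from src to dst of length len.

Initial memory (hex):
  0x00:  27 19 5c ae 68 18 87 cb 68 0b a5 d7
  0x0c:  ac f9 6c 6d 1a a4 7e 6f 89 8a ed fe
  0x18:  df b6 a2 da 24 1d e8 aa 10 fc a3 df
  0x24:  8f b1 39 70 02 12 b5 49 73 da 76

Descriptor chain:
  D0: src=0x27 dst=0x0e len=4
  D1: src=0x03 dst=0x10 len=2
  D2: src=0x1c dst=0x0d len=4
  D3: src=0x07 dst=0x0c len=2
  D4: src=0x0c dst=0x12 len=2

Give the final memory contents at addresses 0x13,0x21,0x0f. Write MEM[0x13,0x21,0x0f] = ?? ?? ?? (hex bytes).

MEM[0x13,0x21,0x0f] = 68 fc e8

  after D0: wrote 4B at 0x0e = 700212b5
  after D1: wrote 2B at 0x10 = ae68
  after D2: wrote 4B at 0x0d = 241de8aa
  after D3: wrote 2B at 0x0c = cb68
  after D4: wrote 2B at 0x12 = cb68
query mem[0x13]=0x68, mem[0x21]=0xfc, mem[0x0f]=0xe8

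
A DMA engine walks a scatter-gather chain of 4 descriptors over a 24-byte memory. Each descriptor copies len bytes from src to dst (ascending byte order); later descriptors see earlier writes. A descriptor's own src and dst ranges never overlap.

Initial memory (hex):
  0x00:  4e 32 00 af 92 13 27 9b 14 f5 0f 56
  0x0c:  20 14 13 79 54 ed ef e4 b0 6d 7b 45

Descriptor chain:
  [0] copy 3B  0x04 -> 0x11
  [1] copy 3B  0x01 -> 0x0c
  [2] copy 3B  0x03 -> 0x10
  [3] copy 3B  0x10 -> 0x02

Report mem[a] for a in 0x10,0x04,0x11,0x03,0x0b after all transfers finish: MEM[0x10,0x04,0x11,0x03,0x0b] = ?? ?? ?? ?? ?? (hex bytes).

  after D0: wrote 3B at 0x11 = 921327
  after D1: wrote 3B at 0x0c = 3200af
  after D2: wrote 3B at 0x10 = af9213
  after D3: wrote 3B at 0x02 = af9213
query mem[0x10]=0xaf, mem[0x04]=0x13, mem[0x11]=0x92, mem[0x03]=0x92, mem[0x0b]=0x56

MEM[0x10,0x04,0x11,0x03,0x0b] = af 13 92 92 56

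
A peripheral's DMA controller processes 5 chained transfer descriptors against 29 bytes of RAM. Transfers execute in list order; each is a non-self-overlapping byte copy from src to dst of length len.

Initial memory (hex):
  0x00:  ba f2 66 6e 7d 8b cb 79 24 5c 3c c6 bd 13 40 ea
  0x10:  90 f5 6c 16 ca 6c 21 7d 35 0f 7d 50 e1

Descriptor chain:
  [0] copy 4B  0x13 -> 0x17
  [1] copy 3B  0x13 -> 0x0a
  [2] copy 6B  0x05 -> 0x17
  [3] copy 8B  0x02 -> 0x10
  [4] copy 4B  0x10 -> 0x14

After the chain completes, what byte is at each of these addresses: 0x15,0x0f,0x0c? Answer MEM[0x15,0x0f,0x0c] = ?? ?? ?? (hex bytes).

  after D0: wrote 4B at 0x17 = 16ca6c21
  after D1: wrote 3B at 0x0a = 16ca6c
  after D2: wrote 6B at 0x17 = 8bcb79245c16
  after D3: wrote 8B at 0x10 = 666e7d8bcb79245c
  after D4: wrote 4B at 0x14 = 666e7d8b
query mem[0x15]=0x6e, mem[0x0f]=0xea, mem[0x0c]=0x6c

MEM[0x15,0x0f,0x0c] = 6e ea 6c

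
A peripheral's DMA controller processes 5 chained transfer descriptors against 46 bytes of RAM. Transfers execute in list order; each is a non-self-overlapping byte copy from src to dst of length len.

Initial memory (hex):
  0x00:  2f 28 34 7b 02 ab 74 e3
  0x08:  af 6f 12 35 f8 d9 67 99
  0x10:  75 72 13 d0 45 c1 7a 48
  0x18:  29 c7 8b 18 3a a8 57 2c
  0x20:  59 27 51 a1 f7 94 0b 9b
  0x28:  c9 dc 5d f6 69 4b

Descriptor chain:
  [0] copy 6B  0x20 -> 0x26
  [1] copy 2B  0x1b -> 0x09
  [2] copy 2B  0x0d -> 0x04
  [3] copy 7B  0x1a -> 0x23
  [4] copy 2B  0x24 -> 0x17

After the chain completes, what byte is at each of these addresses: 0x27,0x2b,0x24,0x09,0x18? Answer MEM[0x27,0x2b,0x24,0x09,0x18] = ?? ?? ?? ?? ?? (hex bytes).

  after D0: wrote 6B at 0x26 = 592751a1f794
  after D1: wrote 2B at 0x09 = 183a
  after D2: wrote 2B at 0x04 = d967
  after D3: wrote 7B at 0x23 = 8b183aa8572c59
  after D4: wrote 2B at 0x17 = 183a
query mem[0x27]=0x57, mem[0x2b]=0x94, mem[0x24]=0x18, mem[0x09]=0x18, mem[0x18]=0x3a

MEM[0x27,0x2b,0x24,0x09,0x18] = 57 94 18 18 3a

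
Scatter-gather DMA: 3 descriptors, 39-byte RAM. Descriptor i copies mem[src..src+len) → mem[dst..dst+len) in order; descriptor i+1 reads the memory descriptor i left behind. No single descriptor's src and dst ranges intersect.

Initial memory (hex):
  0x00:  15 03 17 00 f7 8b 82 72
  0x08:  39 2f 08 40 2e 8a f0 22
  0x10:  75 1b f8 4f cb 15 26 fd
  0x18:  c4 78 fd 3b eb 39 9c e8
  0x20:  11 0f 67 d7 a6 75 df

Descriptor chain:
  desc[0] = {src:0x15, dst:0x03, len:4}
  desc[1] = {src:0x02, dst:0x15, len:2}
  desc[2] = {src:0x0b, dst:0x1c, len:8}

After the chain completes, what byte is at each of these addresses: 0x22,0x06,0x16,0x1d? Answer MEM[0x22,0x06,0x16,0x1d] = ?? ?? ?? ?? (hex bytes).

  after D0: wrote 4B at 0x03 = 1526fdc4
  after D1: wrote 2B at 0x15 = 1715
  after D2: wrote 8B at 0x1c = 402e8af022751bf8
query mem[0x22]=0x1b, mem[0x06]=0xc4, mem[0x16]=0x15, mem[0x1d]=0x2e

MEM[0x22,0x06,0x16,0x1d] = 1b c4 15 2e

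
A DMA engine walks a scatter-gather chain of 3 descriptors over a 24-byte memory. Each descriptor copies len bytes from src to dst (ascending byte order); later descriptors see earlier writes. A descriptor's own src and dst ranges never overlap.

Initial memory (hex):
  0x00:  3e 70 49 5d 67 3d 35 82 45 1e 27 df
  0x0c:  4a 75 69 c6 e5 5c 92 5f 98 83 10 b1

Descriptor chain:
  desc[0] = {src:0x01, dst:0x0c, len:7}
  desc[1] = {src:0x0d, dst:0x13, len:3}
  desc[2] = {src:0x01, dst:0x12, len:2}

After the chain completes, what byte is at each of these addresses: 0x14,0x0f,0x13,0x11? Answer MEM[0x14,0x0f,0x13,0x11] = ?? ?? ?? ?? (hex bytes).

#0 dst[0x0c+7] := {0x70,0x49,0x5d,0x67,0x3d,0x35,0x82}
#1 dst[0x13+3] := {0x49,0x5d,0x67}
#2 dst[0x12+2] := {0x70,0x49}
query mem[0x14]=0x5d, mem[0x0f]=0x67, mem[0x13]=0x49, mem[0x11]=0x35

MEM[0x14,0x0f,0x13,0x11] = 5d 67 49 35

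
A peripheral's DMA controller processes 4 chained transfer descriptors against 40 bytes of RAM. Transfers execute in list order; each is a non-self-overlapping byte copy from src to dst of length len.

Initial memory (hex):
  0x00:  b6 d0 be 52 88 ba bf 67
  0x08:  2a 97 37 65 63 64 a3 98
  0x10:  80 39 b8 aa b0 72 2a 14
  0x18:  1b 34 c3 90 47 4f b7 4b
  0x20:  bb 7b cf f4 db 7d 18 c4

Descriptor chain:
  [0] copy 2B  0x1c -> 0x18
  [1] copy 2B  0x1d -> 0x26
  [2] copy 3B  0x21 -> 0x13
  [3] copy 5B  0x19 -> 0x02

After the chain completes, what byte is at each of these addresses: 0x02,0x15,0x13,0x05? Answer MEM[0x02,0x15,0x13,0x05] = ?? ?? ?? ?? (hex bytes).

MEM[0x02,0x15,0x13,0x05] = 4f f4 7b 47

[0] 0x1c->0x18 len=2 : 47 4f
[1] 0x1d->0x26 len=2 : 4f b7
[2] 0x21->0x13 len=3 : 7b cf f4
[3] 0x19->0x02 len=5 : 4f c3 90 47 4f
query mem[0x02]=0x4f, mem[0x15]=0xf4, mem[0x13]=0x7b, mem[0x05]=0x47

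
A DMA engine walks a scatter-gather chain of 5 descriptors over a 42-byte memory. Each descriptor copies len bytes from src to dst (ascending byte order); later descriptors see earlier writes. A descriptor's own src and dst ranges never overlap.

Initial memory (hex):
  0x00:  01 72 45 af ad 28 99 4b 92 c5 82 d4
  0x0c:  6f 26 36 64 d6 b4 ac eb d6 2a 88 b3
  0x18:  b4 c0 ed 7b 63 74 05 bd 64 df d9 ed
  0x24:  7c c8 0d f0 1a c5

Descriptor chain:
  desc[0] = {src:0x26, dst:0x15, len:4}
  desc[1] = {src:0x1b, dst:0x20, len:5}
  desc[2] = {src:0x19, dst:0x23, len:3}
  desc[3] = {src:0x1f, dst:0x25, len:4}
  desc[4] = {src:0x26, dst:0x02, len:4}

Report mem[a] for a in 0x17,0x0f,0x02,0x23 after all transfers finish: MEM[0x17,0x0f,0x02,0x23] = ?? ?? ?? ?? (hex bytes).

D0: mem[0x15..0x18] <- [0d f0 1a c5]
D1: mem[0x20..0x24] <- [7b 63 74 05 bd]
D2: mem[0x23..0x25] <- [c0 ed 7b]
D3: mem[0x25..0x28] <- [bd 7b 63 74]
D4: mem[0x02..0x05] <- [7b 63 74 c5]
query mem[0x17]=0x1a, mem[0x0f]=0x64, mem[0x02]=0x7b, mem[0x23]=0xc0

MEM[0x17,0x0f,0x02,0x23] = 1a 64 7b c0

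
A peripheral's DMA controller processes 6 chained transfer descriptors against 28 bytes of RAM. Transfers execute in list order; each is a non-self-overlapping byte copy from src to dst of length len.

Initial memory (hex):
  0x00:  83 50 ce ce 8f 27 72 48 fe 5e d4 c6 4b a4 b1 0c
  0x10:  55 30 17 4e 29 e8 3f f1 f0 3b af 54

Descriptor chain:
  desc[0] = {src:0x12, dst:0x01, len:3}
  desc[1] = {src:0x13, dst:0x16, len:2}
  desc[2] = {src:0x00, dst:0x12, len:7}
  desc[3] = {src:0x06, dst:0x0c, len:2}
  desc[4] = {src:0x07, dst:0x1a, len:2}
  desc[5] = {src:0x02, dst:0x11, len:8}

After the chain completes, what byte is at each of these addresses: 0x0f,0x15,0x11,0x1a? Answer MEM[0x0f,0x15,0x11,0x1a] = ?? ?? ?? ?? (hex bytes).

  after D0: wrote 3B at 0x01 = 174e29
  after D1: wrote 2B at 0x16 = 4e29
  after D2: wrote 7B at 0x12 = 83174e298f2772
  after D3: wrote 2B at 0x0c = 7248
  after D4: wrote 2B at 0x1a = 48fe
  after D5: wrote 8B at 0x11 = 4e298f277248fe5e
query mem[0x0f]=0x0c, mem[0x15]=0x72, mem[0x11]=0x4e, mem[0x1a]=0x48

MEM[0x0f,0x15,0x11,0x1a] = 0c 72 4e 48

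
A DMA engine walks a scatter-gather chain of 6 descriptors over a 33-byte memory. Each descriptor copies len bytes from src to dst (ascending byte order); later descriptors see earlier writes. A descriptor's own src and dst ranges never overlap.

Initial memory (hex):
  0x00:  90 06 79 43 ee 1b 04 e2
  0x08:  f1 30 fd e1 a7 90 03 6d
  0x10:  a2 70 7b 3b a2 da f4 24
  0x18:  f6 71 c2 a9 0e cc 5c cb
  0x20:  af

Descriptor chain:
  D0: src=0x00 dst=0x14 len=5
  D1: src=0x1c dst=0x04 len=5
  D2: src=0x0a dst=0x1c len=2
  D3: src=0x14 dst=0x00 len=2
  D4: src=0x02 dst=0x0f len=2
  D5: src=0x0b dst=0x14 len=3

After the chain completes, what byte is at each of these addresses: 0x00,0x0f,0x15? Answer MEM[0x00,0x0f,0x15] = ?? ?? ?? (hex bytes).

  after D0: wrote 5B at 0x14 = 90067943ee
  after D1: wrote 5B at 0x04 = 0ecc5ccbaf
  after D2: wrote 2B at 0x1c = fde1
  after D3: wrote 2B at 0x00 = 9006
  after D4: wrote 2B at 0x0f = 7943
  after D5: wrote 3B at 0x14 = e1a790
query mem[0x00]=0x90, mem[0x0f]=0x79, mem[0x15]=0xa7

MEM[0x00,0x0f,0x15] = 90 79 a7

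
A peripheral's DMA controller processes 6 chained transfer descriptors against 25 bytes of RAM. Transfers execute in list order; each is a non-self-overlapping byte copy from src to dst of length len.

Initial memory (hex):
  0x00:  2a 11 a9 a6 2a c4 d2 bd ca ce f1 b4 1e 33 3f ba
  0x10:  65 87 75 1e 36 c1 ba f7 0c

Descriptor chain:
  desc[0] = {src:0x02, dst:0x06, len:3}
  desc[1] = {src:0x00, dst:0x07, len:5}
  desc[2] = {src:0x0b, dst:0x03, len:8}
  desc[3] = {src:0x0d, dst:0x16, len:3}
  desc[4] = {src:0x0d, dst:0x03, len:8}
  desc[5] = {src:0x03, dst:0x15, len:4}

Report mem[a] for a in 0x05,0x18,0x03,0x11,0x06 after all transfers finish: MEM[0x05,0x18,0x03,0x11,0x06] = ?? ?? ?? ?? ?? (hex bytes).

#0 dst[0x06+3] := {0xa9,0xa6,0x2a}
#1 dst[0x07+5] := {0x2a,0x11,0xa9,0xa6,0x2a}
#2 dst[0x03+8] := {0x2a,0x1e,0x33,0x3f,0xba,0x65,0x87,0x75}
#3 dst[0x16+3] := {0x33,0x3f,0xba}
#4 dst[0x03+8] := {0x33,0x3f,0xba,0x65,0x87,0x75,0x1e,0x36}
#5 dst[0x15+4] := {0x33,0x3f,0xba,0x65}
query mem[0x05]=0xba, mem[0x18]=0x65, mem[0x03]=0x33, mem[0x11]=0x87, mem[0x06]=0x65

MEM[0x05,0x18,0x03,0x11,0x06] = ba 65 33 87 65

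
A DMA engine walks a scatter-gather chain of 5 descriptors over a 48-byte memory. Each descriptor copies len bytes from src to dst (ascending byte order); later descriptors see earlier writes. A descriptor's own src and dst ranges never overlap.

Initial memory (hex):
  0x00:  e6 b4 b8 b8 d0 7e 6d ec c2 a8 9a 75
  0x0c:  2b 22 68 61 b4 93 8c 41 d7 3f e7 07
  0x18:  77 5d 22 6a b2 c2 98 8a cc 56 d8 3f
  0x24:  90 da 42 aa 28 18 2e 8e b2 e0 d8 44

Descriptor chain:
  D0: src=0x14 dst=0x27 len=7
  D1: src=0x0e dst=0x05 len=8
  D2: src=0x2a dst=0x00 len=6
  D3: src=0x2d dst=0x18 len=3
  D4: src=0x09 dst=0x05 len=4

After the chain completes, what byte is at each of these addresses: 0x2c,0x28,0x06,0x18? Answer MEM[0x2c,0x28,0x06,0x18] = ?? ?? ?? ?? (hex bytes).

MEM[0x2c,0x28,0x06,0x18] = 5d 3f 41 22

[0] 0x14->0x27 len=7 : d7 3f e7 07 77 5d 22
[1] 0x0e->0x05 len=8 : 68 61 b4 93 8c 41 d7 3f
[2] 0x2a->0x00 len=6 : 07 77 5d 22 d8 44
[3] 0x2d->0x18 len=3 : 22 d8 44
[4] 0x09->0x05 len=4 : 8c 41 d7 3f
query mem[0x2c]=0x5d, mem[0x28]=0x3f, mem[0x06]=0x41, mem[0x18]=0x22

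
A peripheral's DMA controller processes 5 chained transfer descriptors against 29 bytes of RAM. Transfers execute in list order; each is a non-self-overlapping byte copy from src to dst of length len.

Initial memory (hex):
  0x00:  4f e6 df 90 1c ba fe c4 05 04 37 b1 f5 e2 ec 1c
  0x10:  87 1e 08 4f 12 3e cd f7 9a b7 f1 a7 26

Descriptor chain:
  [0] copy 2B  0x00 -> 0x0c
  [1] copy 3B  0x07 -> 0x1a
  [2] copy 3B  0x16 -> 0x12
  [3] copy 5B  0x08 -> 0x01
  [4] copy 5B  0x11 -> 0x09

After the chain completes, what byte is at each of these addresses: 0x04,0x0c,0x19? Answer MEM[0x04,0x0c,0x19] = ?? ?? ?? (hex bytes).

MEM[0x04,0x0c,0x19] = b1 9a b7

[0] 0x00->0x0c len=2 : 4f e6
[1] 0x07->0x1a len=3 : c4 05 04
[2] 0x16->0x12 len=3 : cd f7 9a
[3] 0x08->0x01 len=5 : 05 04 37 b1 4f
[4] 0x11->0x09 len=5 : 1e cd f7 9a 3e
query mem[0x04]=0xb1, mem[0x0c]=0x9a, mem[0x19]=0xb7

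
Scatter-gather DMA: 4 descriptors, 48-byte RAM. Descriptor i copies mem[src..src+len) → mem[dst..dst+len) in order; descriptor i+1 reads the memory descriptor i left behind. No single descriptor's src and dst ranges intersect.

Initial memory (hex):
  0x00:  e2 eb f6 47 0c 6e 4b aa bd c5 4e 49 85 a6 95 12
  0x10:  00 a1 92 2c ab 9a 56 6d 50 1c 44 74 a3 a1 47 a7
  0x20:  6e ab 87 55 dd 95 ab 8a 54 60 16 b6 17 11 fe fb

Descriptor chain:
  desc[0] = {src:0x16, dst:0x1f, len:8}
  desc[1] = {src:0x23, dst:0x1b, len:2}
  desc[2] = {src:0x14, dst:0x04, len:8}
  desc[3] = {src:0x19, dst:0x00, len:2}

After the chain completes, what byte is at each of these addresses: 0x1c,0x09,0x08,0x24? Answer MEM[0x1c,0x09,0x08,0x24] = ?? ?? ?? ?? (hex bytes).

MEM[0x1c,0x09,0x08,0x24] = 74 1c 50 74

#0 dst[0x1f+8] := {0x56,0x6d,0x50,0x1c,0x44,0x74,0xa3,0xa1}
#1 dst[0x1b+2] := {0x44,0x74}
#2 dst[0x04+8] := {0xab,0x9a,0x56,0x6d,0x50,0x1c,0x44,0x44}
#3 dst[0x00+2] := {0x1c,0x44}
query mem[0x1c]=0x74, mem[0x09]=0x1c, mem[0x08]=0x50, mem[0x24]=0x74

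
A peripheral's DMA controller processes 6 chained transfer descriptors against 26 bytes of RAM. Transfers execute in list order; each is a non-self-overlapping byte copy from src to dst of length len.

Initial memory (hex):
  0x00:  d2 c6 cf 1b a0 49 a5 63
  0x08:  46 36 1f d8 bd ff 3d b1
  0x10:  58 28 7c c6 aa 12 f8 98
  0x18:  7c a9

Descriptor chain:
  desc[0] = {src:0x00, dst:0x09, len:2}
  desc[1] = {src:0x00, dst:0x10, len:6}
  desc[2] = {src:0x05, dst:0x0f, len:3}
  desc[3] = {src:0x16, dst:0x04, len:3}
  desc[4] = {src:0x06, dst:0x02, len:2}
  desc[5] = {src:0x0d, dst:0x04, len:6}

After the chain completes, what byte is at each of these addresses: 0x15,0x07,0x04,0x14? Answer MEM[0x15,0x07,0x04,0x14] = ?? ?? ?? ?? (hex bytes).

MEM[0x15,0x07,0x04,0x14] = 49 a5 ff a0

D0: mem[0x09..0x0a] <- [d2 c6]
D1: mem[0x10..0x15] <- [d2 c6 cf 1b a0 49]
D2: mem[0x0f..0x11] <- [49 a5 63]
D3: mem[0x04..0x06] <- [f8 98 7c]
D4: mem[0x02..0x03] <- [7c 63]
D5: mem[0x04..0x09] <- [ff 3d 49 a5 63 cf]
query mem[0x15]=0x49, mem[0x07]=0xa5, mem[0x04]=0xff, mem[0x14]=0xa0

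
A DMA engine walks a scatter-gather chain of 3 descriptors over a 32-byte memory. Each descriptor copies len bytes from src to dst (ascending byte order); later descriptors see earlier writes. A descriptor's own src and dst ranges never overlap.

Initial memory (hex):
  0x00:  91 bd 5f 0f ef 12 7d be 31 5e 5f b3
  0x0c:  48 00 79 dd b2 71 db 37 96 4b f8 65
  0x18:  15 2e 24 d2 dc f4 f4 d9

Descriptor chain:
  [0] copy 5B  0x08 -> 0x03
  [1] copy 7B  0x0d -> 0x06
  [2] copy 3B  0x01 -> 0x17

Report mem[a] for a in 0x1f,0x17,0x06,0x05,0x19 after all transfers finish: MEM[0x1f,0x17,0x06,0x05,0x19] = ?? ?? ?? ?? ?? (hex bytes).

MEM[0x1f,0x17,0x06,0x05,0x19] = d9 bd 00 5f 31

  after D0: wrote 5B at 0x03 = 315e5fb348
  after D1: wrote 7B at 0x06 = 0079ddb271db37
  after D2: wrote 3B at 0x17 = bd5f31
query mem[0x1f]=0xd9, mem[0x17]=0xbd, mem[0x06]=0x00, mem[0x05]=0x5f, mem[0x19]=0x31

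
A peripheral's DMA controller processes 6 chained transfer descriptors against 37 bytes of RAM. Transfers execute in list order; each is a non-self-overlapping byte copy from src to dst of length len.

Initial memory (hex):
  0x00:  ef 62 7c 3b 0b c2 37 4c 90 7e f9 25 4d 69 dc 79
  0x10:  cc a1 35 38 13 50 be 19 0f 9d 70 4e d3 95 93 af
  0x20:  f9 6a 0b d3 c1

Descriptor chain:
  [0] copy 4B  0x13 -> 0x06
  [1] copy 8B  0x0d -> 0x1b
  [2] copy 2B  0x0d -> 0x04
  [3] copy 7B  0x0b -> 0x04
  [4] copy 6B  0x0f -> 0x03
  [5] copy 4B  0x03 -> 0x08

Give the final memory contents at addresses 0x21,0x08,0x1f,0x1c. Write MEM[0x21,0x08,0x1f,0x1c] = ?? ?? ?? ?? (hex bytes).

MEM[0x21,0x08,0x1f,0x1c] = 38 79 a1 dc

  after D0: wrote 4B at 0x06 = 381350be
  after D1: wrote 8B at 0x1b = 69dc79cca1353813
  after D2: wrote 2B at 0x04 = 69dc
  after D3: wrote 7B at 0x04 = 254d69dc79cca1
  after D4: wrote 6B at 0x03 = 79cca1353813
  after D5: wrote 4B at 0x08 = 79cca135
query mem[0x21]=0x38, mem[0x08]=0x79, mem[0x1f]=0xa1, mem[0x1c]=0xdc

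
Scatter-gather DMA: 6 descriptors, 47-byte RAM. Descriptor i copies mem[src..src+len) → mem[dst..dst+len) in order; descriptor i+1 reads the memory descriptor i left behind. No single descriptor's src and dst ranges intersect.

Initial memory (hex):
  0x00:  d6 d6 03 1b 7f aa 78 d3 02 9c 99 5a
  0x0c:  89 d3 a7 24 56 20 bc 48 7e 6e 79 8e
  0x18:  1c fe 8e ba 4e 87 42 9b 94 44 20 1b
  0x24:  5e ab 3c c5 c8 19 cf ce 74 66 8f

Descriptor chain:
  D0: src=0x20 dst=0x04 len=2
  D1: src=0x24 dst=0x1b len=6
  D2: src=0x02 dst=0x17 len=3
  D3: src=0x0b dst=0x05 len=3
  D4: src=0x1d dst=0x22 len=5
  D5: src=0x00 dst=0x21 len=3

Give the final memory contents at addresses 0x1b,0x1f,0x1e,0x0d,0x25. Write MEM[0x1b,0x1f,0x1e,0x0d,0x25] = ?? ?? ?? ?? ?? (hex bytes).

MEM[0x1b,0x1f,0x1e,0x0d,0x25] = 5e c8 c5 d3 19

#0 dst[0x04+2] := {0x94,0x44}
#1 dst[0x1b+6] := {0x5e,0xab,0x3c,0xc5,0xc8,0x19}
#2 dst[0x17+3] := {0x03,0x1b,0x94}
#3 dst[0x05+3] := {0x5a,0x89,0xd3}
#4 dst[0x22+5] := {0x3c,0xc5,0xc8,0x19,0x44}
#5 dst[0x21+3] := {0xd6,0xd6,0x03}
query mem[0x1b]=0x5e, mem[0x1f]=0xc8, mem[0x1e]=0xc5, mem[0x0d]=0xd3, mem[0x25]=0x19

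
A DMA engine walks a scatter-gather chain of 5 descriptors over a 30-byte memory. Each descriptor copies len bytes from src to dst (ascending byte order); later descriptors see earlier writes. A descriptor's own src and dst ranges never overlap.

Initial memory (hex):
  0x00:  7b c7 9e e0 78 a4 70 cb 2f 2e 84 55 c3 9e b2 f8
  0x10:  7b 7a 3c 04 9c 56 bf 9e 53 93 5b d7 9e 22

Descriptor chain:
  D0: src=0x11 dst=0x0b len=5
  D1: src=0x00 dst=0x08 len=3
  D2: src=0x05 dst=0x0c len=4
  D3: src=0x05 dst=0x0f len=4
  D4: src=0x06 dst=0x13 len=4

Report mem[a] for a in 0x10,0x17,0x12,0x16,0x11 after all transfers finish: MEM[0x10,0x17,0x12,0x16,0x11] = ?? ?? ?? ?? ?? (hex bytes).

[0] 0x11->0x0b len=5 : 7a 3c 04 9c 56
[1] 0x00->0x08 len=3 : 7b c7 9e
[2] 0x05->0x0c len=4 : a4 70 cb 7b
[3] 0x05->0x0f len=4 : a4 70 cb 7b
[4] 0x06->0x13 len=4 : 70 cb 7b c7
query mem[0x10]=0x70, mem[0x17]=0x9e, mem[0x12]=0x7b, mem[0x16]=0xc7, mem[0x11]=0xcb

MEM[0x10,0x17,0x12,0x16,0x11] = 70 9e 7b c7 cb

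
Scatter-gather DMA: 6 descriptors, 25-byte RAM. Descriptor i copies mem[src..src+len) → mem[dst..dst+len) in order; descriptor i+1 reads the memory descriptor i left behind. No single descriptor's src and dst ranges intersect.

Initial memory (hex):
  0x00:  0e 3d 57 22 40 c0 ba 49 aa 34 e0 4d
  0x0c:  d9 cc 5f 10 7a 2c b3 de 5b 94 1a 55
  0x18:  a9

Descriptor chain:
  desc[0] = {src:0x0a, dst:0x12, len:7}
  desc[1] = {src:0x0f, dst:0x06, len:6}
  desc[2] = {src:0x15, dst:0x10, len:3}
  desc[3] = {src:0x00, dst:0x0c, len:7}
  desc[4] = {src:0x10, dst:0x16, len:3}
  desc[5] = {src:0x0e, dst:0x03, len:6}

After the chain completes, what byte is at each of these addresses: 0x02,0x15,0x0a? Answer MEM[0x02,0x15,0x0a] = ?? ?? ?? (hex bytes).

MEM[0x02,0x15,0x0a] = 57 cc 4d

#0 dst[0x12+7] := {0xe0,0x4d,0xd9,0xcc,0x5f,0x10,0x7a}
#1 dst[0x06+6] := {0x10,0x7a,0x2c,0xe0,0x4d,0xd9}
#2 dst[0x10+3] := {0xcc,0x5f,0x10}
#3 dst[0x0c+7] := {0x0e,0x3d,0x57,0x22,0x40,0xc0,0x10}
#4 dst[0x16+3] := {0x40,0xc0,0x10}
#5 dst[0x03+6] := {0x57,0x22,0x40,0xc0,0x10,0x4d}
query mem[0x02]=0x57, mem[0x15]=0xcc, mem[0x0a]=0x4d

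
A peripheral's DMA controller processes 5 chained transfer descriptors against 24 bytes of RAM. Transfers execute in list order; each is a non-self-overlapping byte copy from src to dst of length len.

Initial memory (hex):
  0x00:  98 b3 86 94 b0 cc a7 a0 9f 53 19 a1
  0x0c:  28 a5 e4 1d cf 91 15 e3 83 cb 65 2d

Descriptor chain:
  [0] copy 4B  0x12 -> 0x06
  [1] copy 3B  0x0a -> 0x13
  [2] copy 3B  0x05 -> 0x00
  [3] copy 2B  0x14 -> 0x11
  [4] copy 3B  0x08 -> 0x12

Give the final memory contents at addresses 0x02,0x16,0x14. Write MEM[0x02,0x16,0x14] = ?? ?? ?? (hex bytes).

#0 dst[0x06+4] := {0x15,0xe3,0x83,0xcb}
#1 dst[0x13+3] := {0x19,0xa1,0x28}
#2 dst[0x00+3] := {0xcc,0x15,0xe3}
#3 dst[0x11+2] := {0xa1,0x28}
#4 dst[0x12+3] := {0x83,0xcb,0x19}
query mem[0x02]=0xe3, mem[0x16]=0x65, mem[0x14]=0x19

MEM[0x02,0x16,0x14] = e3 65 19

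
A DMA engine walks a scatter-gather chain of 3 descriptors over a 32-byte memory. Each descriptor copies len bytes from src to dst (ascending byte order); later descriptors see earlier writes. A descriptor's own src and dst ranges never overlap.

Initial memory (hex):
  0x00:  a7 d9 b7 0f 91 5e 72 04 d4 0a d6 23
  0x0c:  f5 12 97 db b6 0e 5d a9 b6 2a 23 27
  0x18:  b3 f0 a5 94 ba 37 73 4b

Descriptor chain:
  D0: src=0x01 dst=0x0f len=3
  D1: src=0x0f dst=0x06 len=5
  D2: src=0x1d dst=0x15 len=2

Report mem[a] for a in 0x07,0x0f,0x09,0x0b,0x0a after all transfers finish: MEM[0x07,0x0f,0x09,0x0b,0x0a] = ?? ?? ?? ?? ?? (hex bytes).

MEM[0x07,0x0f,0x09,0x0b,0x0a] = b7 d9 5d 23 a9

  after D0: wrote 3B at 0x0f = d9b70f
  after D1: wrote 5B at 0x06 = d9b70f5da9
  after D2: wrote 2B at 0x15 = 3773
query mem[0x07]=0xb7, mem[0x0f]=0xd9, mem[0x09]=0x5d, mem[0x0b]=0x23, mem[0x0a]=0xa9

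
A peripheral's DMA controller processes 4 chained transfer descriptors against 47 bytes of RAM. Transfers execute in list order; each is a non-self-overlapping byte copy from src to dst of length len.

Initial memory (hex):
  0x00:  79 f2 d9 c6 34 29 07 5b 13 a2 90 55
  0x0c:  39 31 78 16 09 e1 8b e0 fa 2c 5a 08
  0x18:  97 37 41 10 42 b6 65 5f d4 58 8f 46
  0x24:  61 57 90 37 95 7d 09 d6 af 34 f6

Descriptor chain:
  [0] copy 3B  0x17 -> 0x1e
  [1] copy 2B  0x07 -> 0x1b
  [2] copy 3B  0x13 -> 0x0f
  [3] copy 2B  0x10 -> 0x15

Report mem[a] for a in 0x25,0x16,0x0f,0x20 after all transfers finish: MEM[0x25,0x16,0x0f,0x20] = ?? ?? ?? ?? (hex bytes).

MEM[0x25,0x16,0x0f,0x20] = 57 2c e0 37

D0: mem[0x1e..0x20] <- [08 97 37]
D1: mem[0x1b..0x1c] <- [5b 13]
D2: mem[0x0f..0x11] <- [e0 fa 2c]
D3: mem[0x15..0x16] <- [fa 2c]
query mem[0x25]=0x57, mem[0x16]=0x2c, mem[0x0f]=0xe0, mem[0x20]=0x37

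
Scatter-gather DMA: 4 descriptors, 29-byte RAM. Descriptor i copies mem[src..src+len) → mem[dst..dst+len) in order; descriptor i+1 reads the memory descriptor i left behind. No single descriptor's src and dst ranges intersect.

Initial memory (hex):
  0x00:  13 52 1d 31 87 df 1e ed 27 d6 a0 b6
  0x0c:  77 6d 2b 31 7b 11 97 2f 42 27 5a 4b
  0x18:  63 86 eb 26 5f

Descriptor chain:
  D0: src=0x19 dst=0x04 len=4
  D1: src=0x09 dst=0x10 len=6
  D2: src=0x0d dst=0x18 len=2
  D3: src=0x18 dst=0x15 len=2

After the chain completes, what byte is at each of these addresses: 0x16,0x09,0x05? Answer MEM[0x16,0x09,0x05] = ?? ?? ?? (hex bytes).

[0] 0x19->0x04 len=4 : 86 eb 26 5f
[1] 0x09->0x10 len=6 : d6 a0 b6 77 6d 2b
[2] 0x0d->0x18 len=2 : 6d 2b
[3] 0x18->0x15 len=2 : 6d 2b
query mem[0x16]=0x2b, mem[0x09]=0xd6, mem[0x05]=0xeb

MEM[0x16,0x09,0x05] = 2b d6 eb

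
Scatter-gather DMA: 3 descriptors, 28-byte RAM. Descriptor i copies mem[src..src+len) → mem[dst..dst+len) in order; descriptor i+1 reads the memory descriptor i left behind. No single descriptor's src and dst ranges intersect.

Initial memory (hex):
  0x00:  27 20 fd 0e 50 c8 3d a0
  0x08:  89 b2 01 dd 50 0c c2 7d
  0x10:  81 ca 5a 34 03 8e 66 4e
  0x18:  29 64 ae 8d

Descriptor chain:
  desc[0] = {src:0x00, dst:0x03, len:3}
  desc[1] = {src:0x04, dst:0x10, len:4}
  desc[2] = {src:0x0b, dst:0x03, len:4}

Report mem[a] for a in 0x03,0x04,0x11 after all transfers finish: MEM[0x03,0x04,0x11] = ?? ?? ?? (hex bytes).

MEM[0x03,0x04,0x11] = dd 50 fd

#0 dst[0x03+3] := {0x27,0x20,0xfd}
#1 dst[0x10+4] := {0x20,0xfd,0x3d,0xa0}
#2 dst[0x03+4] := {0xdd,0x50,0x0c,0xc2}
query mem[0x03]=0xdd, mem[0x04]=0x50, mem[0x11]=0xfd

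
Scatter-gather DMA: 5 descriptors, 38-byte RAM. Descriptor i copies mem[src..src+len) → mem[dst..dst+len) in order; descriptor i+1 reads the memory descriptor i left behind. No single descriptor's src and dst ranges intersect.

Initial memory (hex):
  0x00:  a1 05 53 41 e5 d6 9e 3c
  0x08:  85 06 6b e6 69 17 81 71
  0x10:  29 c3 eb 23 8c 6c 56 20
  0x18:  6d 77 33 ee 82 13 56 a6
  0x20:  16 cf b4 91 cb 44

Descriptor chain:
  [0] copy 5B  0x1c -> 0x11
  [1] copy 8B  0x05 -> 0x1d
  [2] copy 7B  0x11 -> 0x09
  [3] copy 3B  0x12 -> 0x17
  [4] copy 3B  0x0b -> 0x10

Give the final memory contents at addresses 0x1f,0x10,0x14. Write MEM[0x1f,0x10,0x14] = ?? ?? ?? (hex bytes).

  after D0: wrote 5B at 0x11 = 821356a616
  after D1: wrote 8B at 0x1d = d69e3c85066be669
  after D2: wrote 7B at 0x09 = 821356a6165620
  after D3: wrote 3B at 0x17 = 1356a6
  after D4: wrote 3B at 0x10 = 56a616
query mem[0x1f]=0x3c, mem[0x10]=0x56, mem[0x14]=0xa6

MEM[0x1f,0x10,0x14] = 3c 56 a6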